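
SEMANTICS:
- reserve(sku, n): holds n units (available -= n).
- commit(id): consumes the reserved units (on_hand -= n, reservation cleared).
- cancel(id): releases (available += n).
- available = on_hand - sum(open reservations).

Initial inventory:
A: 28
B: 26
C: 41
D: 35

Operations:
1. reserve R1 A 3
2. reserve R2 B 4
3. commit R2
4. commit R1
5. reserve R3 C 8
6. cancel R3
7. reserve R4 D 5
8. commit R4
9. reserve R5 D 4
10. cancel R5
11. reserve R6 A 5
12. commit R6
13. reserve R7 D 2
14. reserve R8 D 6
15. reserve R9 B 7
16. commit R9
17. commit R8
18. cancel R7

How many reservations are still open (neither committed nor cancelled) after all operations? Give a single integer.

Step 1: reserve R1 A 3 -> on_hand[A=28 B=26 C=41 D=35] avail[A=25 B=26 C=41 D=35] open={R1}
Step 2: reserve R2 B 4 -> on_hand[A=28 B=26 C=41 D=35] avail[A=25 B=22 C=41 D=35] open={R1,R2}
Step 3: commit R2 -> on_hand[A=28 B=22 C=41 D=35] avail[A=25 B=22 C=41 D=35] open={R1}
Step 4: commit R1 -> on_hand[A=25 B=22 C=41 D=35] avail[A=25 B=22 C=41 D=35] open={}
Step 5: reserve R3 C 8 -> on_hand[A=25 B=22 C=41 D=35] avail[A=25 B=22 C=33 D=35] open={R3}
Step 6: cancel R3 -> on_hand[A=25 B=22 C=41 D=35] avail[A=25 B=22 C=41 D=35] open={}
Step 7: reserve R4 D 5 -> on_hand[A=25 B=22 C=41 D=35] avail[A=25 B=22 C=41 D=30] open={R4}
Step 8: commit R4 -> on_hand[A=25 B=22 C=41 D=30] avail[A=25 B=22 C=41 D=30] open={}
Step 9: reserve R5 D 4 -> on_hand[A=25 B=22 C=41 D=30] avail[A=25 B=22 C=41 D=26] open={R5}
Step 10: cancel R5 -> on_hand[A=25 B=22 C=41 D=30] avail[A=25 B=22 C=41 D=30] open={}
Step 11: reserve R6 A 5 -> on_hand[A=25 B=22 C=41 D=30] avail[A=20 B=22 C=41 D=30] open={R6}
Step 12: commit R6 -> on_hand[A=20 B=22 C=41 D=30] avail[A=20 B=22 C=41 D=30] open={}
Step 13: reserve R7 D 2 -> on_hand[A=20 B=22 C=41 D=30] avail[A=20 B=22 C=41 D=28] open={R7}
Step 14: reserve R8 D 6 -> on_hand[A=20 B=22 C=41 D=30] avail[A=20 B=22 C=41 D=22] open={R7,R8}
Step 15: reserve R9 B 7 -> on_hand[A=20 B=22 C=41 D=30] avail[A=20 B=15 C=41 D=22] open={R7,R8,R9}
Step 16: commit R9 -> on_hand[A=20 B=15 C=41 D=30] avail[A=20 B=15 C=41 D=22] open={R7,R8}
Step 17: commit R8 -> on_hand[A=20 B=15 C=41 D=24] avail[A=20 B=15 C=41 D=22] open={R7}
Step 18: cancel R7 -> on_hand[A=20 B=15 C=41 D=24] avail[A=20 B=15 C=41 D=24] open={}
Open reservations: [] -> 0

Answer: 0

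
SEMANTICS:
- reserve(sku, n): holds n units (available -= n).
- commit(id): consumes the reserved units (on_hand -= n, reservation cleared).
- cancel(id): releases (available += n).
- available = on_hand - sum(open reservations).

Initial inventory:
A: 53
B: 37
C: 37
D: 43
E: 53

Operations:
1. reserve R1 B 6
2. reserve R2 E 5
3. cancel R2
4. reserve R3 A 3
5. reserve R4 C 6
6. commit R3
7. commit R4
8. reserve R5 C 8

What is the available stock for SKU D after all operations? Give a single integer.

Answer: 43

Derivation:
Step 1: reserve R1 B 6 -> on_hand[A=53 B=37 C=37 D=43 E=53] avail[A=53 B=31 C=37 D=43 E=53] open={R1}
Step 2: reserve R2 E 5 -> on_hand[A=53 B=37 C=37 D=43 E=53] avail[A=53 B=31 C=37 D=43 E=48] open={R1,R2}
Step 3: cancel R2 -> on_hand[A=53 B=37 C=37 D=43 E=53] avail[A=53 B=31 C=37 D=43 E=53] open={R1}
Step 4: reserve R3 A 3 -> on_hand[A=53 B=37 C=37 D=43 E=53] avail[A=50 B=31 C=37 D=43 E=53] open={R1,R3}
Step 5: reserve R4 C 6 -> on_hand[A=53 B=37 C=37 D=43 E=53] avail[A=50 B=31 C=31 D=43 E=53] open={R1,R3,R4}
Step 6: commit R3 -> on_hand[A=50 B=37 C=37 D=43 E=53] avail[A=50 B=31 C=31 D=43 E=53] open={R1,R4}
Step 7: commit R4 -> on_hand[A=50 B=37 C=31 D=43 E=53] avail[A=50 B=31 C=31 D=43 E=53] open={R1}
Step 8: reserve R5 C 8 -> on_hand[A=50 B=37 C=31 D=43 E=53] avail[A=50 B=31 C=23 D=43 E=53] open={R1,R5}
Final available[D] = 43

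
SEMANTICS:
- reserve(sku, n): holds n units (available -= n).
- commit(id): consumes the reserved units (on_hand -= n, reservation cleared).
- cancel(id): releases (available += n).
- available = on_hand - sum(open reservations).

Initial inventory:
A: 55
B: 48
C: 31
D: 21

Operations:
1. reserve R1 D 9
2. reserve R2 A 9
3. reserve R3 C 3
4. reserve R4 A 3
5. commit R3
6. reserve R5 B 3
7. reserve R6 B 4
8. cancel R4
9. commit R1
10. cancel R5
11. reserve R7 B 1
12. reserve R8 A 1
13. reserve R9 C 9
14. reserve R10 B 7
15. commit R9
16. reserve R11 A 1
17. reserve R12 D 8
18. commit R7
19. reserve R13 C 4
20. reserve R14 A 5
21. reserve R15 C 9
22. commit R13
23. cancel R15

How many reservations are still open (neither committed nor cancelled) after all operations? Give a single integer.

Answer: 7

Derivation:
Step 1: reserve R1 D 9 -> on_hand[A=55 B=48 C=31 D=21] avail[A=55 B=48 C=31 D=12] open={R1}
Step 2: reserve R2 A 9 -> on_hand[A=55 B=48 C=31 D=21] avail[A=46 B=48 C=31 D=12] open={R1,R2}
Step 3: reserve R3 C 3 -> on_hand[A=55 B=48 C=31 D=21] avail[A=46 B=48 C=28 D=12] open={R1,R2,R3}
Step 4: reserve R4 A 3 -> on_hand[A=55 B=48 C=31 D=21] avail[A=43 B=48 C=28 D=12] open={R1,R2,R3,R4}
Step 5: commit R3 -> on_hand[A=55 B=48 C=28 D=21] avail[A=43 B=48 C=28 D=12] open={R1,R2,R4}
Step 6: reserve R5 B 3 -> on_hand[A=55 B=48 C=28 D=21] avail[A=43 B=45 C=28 D=12] open={R1,R2,R4,R5}
Step 7: reserve R6 B 4 -> on_hand[A=55 B=48 C=28 D=21] avail[A=43 B=41 C=28 D=12] open={R1,R2,R4,R5,R6}
Step 8: cancel R4 -> on_hand[A=55 B=48 C=28 D=21] avail[A=46 B=41 C=28 D=12] open={R1,R2,R5,R6}
Step 9: commit R1 -> on_hand[A=55 B=48 C=28 D=12] avail[A=46 B=41 C=28 D=12] open={R2,R5,R6}
Step 10: cancel R5 -> on_hand[A=55 B=48 C=28 D=12] avail[A=46 B=44 C=28 D=12] open={R2,R6}
Step 11: reserve R7 B 1 -> on_hand[A=55 B=48 C=28 D=12] avail[A=46 B=43 C=28 D=12] open={R2,R6,R7}
Step 12: reserve R8 A 1 -> on_hand[A=55 B=48 C=28 D=12] avail[A=45 B=43 C=28 D=12] open={R2,R6,R7,R8}
Step 13: reserve R9 C 9 -> on_hand[A=55 B=48 C=28 D=12] avail[A=45 B=43 C=19 D=12] open={R2,R6,R7,R8,R9}
Step 14: reserve R10 B 7 -> on_hand[A=55 B=48 C=28 D=12] avail[A=45 B=36 C=19 D=12] open={R10,R2,R6,R7,R8,R9}
Step 15: commit R9 -> on_hand[A=55 B=48 C=19 D=12] avail[A=45 B=36 C=19 D=12] open={R10,R2,R6,R7,R8}
Step 16: reserve R11 A 1 -> on_hand[A=55 B=48 C=19 D=12] avail[A=44 B=36 C=19 D=12] open={R10,R11,R2,R6,R7,R8}
Step 17: reserve R12 D 8 -> on_hand[A=55 B=48 C=19 D=12] avail[A=44 B=36 C=19 D=4] open={R10,R11,R12,R2,R6,R7,R8}
Step 18: commit R7 -> on_hand[A=55 B=47 C=19 D=12] avail[A=44 B=36 C=19 D=4] open={R10,R11,R12,R2,R6,R8}
Step 19: reserve R13 C 4 -> on_hand[A=55 B=47 C=19 D=12] avail[A=44 B=36 C=15 D=4] open={R10,R11,R12,R13,R2,R6,R8}
Step 20: reserve R14 A 5 -> on_hand[A=55 B=47 C=19 D=12] avail[A=39 B=36 C=15 D=4] open={R10,R11,R12,R13,R14,R2,R6,R8}
Step 21: reserve R15 C 9 -> on_hand[A=55 B=47 C=19 D=12] avail[A=39 B=36 C=6 D=4] open={R10,R11,R12,R13,R14,R15,R2,R6,R8}
Step 22: commit R13 -> on_hand[A=55 B=47 C=15 D=12] avail[A=39 B=36 C=6 D=4] open={R10,R11,R12,R14,R15,R2,R6,R8}
Step 23: cancel R15 -> on_hand[A=55 B=47 C=15 D=12] avail[A=39 B=36 C=15 D=4] open={R10,R11,R12,R14,R2,R6,R8}
Open reservations: ['R10', 'R11', 'R12', 'R14', 'R2', 'R6', 'R8'] -> 7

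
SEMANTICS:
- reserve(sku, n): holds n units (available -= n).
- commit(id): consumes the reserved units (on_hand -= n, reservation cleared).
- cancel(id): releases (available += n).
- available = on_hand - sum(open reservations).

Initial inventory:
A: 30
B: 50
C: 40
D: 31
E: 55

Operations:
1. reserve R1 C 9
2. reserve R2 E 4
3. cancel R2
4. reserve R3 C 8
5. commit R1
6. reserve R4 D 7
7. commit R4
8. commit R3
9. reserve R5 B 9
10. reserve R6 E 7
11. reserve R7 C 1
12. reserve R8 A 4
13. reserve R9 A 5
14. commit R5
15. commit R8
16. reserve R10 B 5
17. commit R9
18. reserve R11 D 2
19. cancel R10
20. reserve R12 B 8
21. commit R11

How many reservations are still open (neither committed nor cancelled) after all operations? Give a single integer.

Answer: 3

Derivation:
Step 1: reserve R1 C 9 -> on_hand[A=30 B=50 C=40 D=31 E=55] avail[A=30 B=50 C=31 D=31 E=55] open={R1}
Step 2: reserve R2 E 4 -> on_hand[A=30 B=50 C=40 D=31 E=55] avail[A=30 B=50 C=31 D=31 E=51] open={R1,R2}
Step 3: cancel R2 -> on_hand[A=30 B=50 C=40 D=31 E=55] avail[A=30 B=50 C=31 D=31 E=55] open={R1}
Step 4: reserve R3 C 8 -> on_hand[A=30 B=50 C=40 D=31 E=55] avail[A=30 B=50 C=23 D=31 E=55] open={R1,R3}
Step 5: commit R1 -> on_hand[A=30 B=50 C=31 D=31 E=55] avail[A=30 B=50 C=23 D=31 E=55] open={R3}
Step 6: reserve R4 D 7 -> on_hand[A=30 B=50 C=31 D=31 E=55] avail[A=30 B=50 C=23 D=24 E=55] open={R3,R4}
Step 7: commit R4 -> on_hand[A=30 B=50 C=31 D=24 E=55] avail[A=30 B=50 C=23 D=24 E=55] open={R3}
Step 8: commit R3 -> on_hand[A=30 B=50 C=23 D=24 E=55] avail[A=30 B=50 C=23 D=24 E=55] open={}
Step 9: reserve R5 B 9 -> on_hand[A=30 B=50 C=23 D=24 E=55] avail[A=30 B=41 C=23 D=24 E=55] open={R5}
Step 10: reserve R6 E 7 -> on_hand[A=30 B=50 C=23 D=24 E=55] avail[A=30 B=41 C=23 D=24 E=48] open={R5,R6}
Step 11: reserve R7 C 1 -> on_hand[A=30 B=50 C=23 D=24 E=55] avail[A=30 B=41 C=22 D=24 E=48] open={R5,R6,R7}
Step 12: reserve R8 A 4 -> on_hand[A=30 B=50 C=23 D=24 E=55] avail[A=26 B=41 C=22 D=24 E=48] open={R5,R6,R7,R8}
Step 13: reserve R9 A 5 -> on_hand[A=30 B=50 C=23 D=24 E=55] avail[A=21 B=41 C=22 D=24 E=48] open={R5,R6,R7,R8,R9}
Step 14: commit R5 -> on_hand[A=30 B=41 C=23 D=24 E=55] avail[A=21 B=41 C=22 D=24 E=48] open={R6,R7,R8,R9}
Step 15: commit R8 -> on_hand[A=26 B=41 C=23 D=24 E=55] avail[A=21 B=41 C=22 D=24 E=48] open={R6,R7,R9}
Step 16: reserve R10 B 5 -> on_hand[A=26 B=41 C=23 D=24 E=55] avail[A=21 B=36 C=22 D=24 E=48] open={R10,R6,R7,R9}
Step 17: commit R9 -> on_hand[A=21 B=41 C=23 D=24 E=55] avail[A=21 B=36 C=22 D=24 E=48] open={R10,R6,R7}
Step 18: reserve R11 D 2 -> on_hand[A=21 B=41 C=23 D=24 E=55] avail[A=21 B=36 C=22 D=22 E=48] open={R10,R11,R6,R7}
Step 19: cancel R10 -> on_hand[A=21 B=41 C=23 D=24 E=55] avail[A=21 B=41 C=22 D=22 E=48] open={R11,R6,R7}
Step 20: reserve R12 B 8 -> on_hand[A=21 B=41 C=23 D=24 E=55] avail[A=21 B=33 C=22 D=22 E=48] open={R11,R12,R6,R7}
Step 21: commit R11 -> on_hand[A=21 B=41 C=23 D=22 E=55] avail[A=21 B=33 C=22 D=22 E=48] open={R12,R6,R7}
Open reservations: ['R12', 'R6', 'R7'] -> 3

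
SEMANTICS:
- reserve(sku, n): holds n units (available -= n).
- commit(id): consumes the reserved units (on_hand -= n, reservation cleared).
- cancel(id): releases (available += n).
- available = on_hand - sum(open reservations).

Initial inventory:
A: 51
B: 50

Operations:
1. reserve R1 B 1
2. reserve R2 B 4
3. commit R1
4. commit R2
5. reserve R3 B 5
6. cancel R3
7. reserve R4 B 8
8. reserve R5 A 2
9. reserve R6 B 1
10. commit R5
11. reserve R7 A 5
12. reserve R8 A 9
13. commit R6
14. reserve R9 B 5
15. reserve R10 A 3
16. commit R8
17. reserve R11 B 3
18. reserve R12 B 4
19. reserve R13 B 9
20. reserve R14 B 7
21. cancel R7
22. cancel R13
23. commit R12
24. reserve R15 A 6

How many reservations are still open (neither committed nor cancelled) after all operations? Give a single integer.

Answer: 6

Derivation:
Step 1: reserve R1 B 1 -> on_hand[A=51 B=50] avail[A=51 B=49] open={R1}
Step 2: reserve R2 B 4 -> on_hand[A=51 B=50] avail[A=51 B=45] open={R1,R2}
Step 3: commit R1 -> on_hand[A=51 B=49] avail[A=51 B=45] open={R2}
Step 4: commit R2 -> on_hand[A=51 B=45] avail[A=51 B=45] open={}
Step 5: reserve R3 B 5 -> on_hand[A=51 B=45] avail[A=51 B=40] open={R3}
Step 6: cancel R3 -> on_hand[A=51 B=45] avail[A=51 B=45] open={}
Step 7: reserve R4 B 8 -> on_hand[A=51 B=45] avail[A=51 B=37] open={R4}
Step 8: reserve R5 A 2 -> on_hand[A=51 B=45] avail[A=49 B=37] open={R4,R5}
Step 9: reserve R6 B 1 -> on_hand[A=51 B=45] avail[A=49 B=36] open={R4,R5,R6}
Step 10: commit R5 -> on_hand[A=49 B=45] avail[A=49 B=36] open={R4,R6}
Step 11: reserve R7 A 5 -> on_hand[A=49 B=45] avail[A=44 B=36] open={R4,R6,R7}
Step 12: reserve R8 A 9 -> on_hand[A=49 B=45] avail[A=35 B=36] open={R4,R6,R7,R8}
Step 13: commit R6 -> on_hand[A=49 B=44] avail[A=35 B=36] open={R4,R7,R8}
Step 14: reserve R9 B 5 -> on_hand[A=49 B=44] avail[A=35 B=31] open={R4,R7,R8,R9}
Step 15: reserve R10 A 3 -> on_hand[A=49 B=44] avail[A=32 B=31] open={R10,R4,R7,R8,R9}
Step 16: commit R8 -> on_hand[A=40 B=44] avail[A=32 B=31] open={R10,R4,R7,R9}
Step 17: reserve R11 B 3 -> on_hand[A=40 B=44] avail[A=32 B=28] open={R10,R11,R4,R7,R9}
Step 18: reserve R12 B 4 -> on_hand[A=40 B=44] avail[A=32 B=24] open={R10,R11,R12,R4,R7,R9}
Step 19: reserve R13 B 9 -> on_hand[A=40 B=44] avail[A=32 B=15] open={R10,R11,R12,R13,R4,R7,R9}
Step 20: reserve R14 B 7 -> on_hand[A=40 B=44] avail[A=32 B=8] open={R10,R11,R12,R13,R14,R4,R7,R9}
Step 21: cancel R7 -> on_hand[A=40 B=44] avail[A=37 B=8] open={R10,R11,R12,R13,R14,R4,R9}
Step 22: cancel R13 -> on_hand[A=40 B=44] avail[A=37 B=17] open={R10,R11,R12,R14,R4,R9}
Step 23: commit R12 -> on_hand[A=40 B=40] avail[A=37 B=17] open={R10,R11,R14,R4,R9}
Step 24: reserve R15 A 6 -> on_hand[A=40 B=40] avail[A=31 B=17] open={R10,R11,R14,R15,R4,R9}
Open reservations: ['R10', 'R11', 'R14', 'R15', 'R4', 'R9'] -> 6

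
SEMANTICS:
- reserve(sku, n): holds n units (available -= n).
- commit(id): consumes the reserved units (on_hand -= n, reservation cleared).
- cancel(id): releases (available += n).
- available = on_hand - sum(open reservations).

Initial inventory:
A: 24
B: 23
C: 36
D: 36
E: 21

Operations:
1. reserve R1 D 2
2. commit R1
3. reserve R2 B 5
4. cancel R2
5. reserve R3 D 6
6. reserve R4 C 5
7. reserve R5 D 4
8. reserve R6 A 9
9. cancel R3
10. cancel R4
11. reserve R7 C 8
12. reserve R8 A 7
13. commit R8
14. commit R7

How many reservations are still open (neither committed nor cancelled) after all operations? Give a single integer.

Answer: 2

Derivation:
Step 1: reserve R1 D 2 -> on_hand[A=24 B=23 C=36 D=36 E=21] avail[A=24 B=23 C=36 D=34 E=21] open={R1}
Step 2: commit R1 -> on_hand[A=24 B=23 C=36 D=34 E=21] avail[A=24 B=23 C=36 D=34 E=21] open={}
Step 3: reserve R2 B 5 -> on_hand[A=24 B=23 C=36 D=34 E=21] avail[A=24 B=18 C=36 D=34 E=21] open={R2}
Step 4: cancel R2 -> on_hand[A=24 B=23 C=36 D=34 E=21] avail[A=24 B=23 C=36 D=34 E=21] open={}
Step 5: reserve R3 D 6 -> on_hand[A=24 B=23 C=36 D=34 E=21] avail[A=24 B=23 C=36 D=28 E=21] open={R3}
Step 6: reserve R4 C 5 -> on_hand[A=24 B=23 C=36 D=34 E=21] avail[A=24 B=23 C=31 D=28 E=21] open={R3,R4}
Step 7: reserve R5 D 4 -> on_hand[A=24 B=23 C=36 D=34 E=21] avail[A=24 B=23 C=31 D=24 E=21] open={R3,R4,R5}
Step 8: reserve R6 A 9 -> on_hand[A=24 B=23 C=36 D=34 E=21] avail[A=15 B=23 C=31 D=24 E=21] open={R3,R4,R5,R6}
Step 9: cancel R3 -> on_hand[A=24 B=23 C=36 D=34 E=21] avail[A=15 B=23 C=31 D=30 E=21] open={R4,R5,R6}
Step 10: cancel R4 -> on_hand[A=24 B=23 C=36 D=34 E=21] avail[A=15 B=23 C=36 D=30 E=21] open={R5,R6}
Step 11: reserve R7 C 8 -> on_hand[A=24 B=23 C=36 D=34 E=21] avail[A=15 B=23 C=28 D=30 E=21] open={R5,R6,R7}
Step 12: reserve R8 A 7 -> on_hand[A=24 B=23 C=36 D=34 E=21] avail[A=8 B=23 C=28 D=30 E=21] open={R5,R6,R7,R8}
Step 13: commit R8 -> on_hand[A=17 B=23 C=36 D=34 E=21] avail[A=8 B=23 C=28 D=30 E=21] open={R5,R6,R7}
Step 14: commit R7 -> on_hand[A=17 B=23 C=28 D=34 E=21] avail[A=8 B=23 C=28 D=30 E=21] open={R5,R6}
Open reservations: ['R5', 'R6'] -> 2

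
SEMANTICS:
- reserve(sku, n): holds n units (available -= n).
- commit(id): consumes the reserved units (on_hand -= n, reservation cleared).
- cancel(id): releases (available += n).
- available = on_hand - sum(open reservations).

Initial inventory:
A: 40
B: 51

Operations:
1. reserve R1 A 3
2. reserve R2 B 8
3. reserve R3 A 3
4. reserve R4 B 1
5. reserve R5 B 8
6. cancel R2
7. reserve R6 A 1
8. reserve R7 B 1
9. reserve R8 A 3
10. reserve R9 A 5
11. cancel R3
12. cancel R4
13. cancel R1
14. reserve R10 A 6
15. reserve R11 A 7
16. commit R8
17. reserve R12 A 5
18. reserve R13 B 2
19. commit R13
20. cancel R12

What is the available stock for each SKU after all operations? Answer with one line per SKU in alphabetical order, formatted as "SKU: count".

Answer: A: 18
B: 40

Derivation:
Step 1: reserve R1 A 3 -> on_hand[A=40 B=51] avail[A=37 B=51] open={R1}
Step 2: reserve R2 B 8 -> on_hand[A=40 B=51] avail[A=37 B=43] open={R1,R2}
Step 3: reserve R3 A 3 -> on_hand[A=40 B=51] avail[A=34 B=43] open={R1,R2,R3}
Step 4: reserve R4 B 1 -> on_hand[A=40 B=51] avail[A=34 B=42] open={R1,R2,R3,R4}
Step 5: reserve R5 B 8 -> on_hand[A=40 B=51] avail[A=34 B=34] open={R1,R2,R3,R4,R5}
Step 6: cancel R2 -> on_hand[A=40 B=51] avail[A=34 B=42] open={R1,R3,R4,R5}
Step 7: reserve R6 A 1 -> on_hand[A=40 B=51] avail[A=33 B=42] open={R1,R3,R4,R5,R6}
Step 8: reserve R7 B 1 -> on_hand[A=40 B=51] avail[A=33 B=41] open={R1,R3,R4,R5,R6,R7}
Step 9: reserve R8 A 3 -> on_hand[A=40 B=51] avail[A=30 B=41] open={R1,R3,R4,R5,R6,R7,R8}
Step 10: reserve R9 A 5 -> on_hand[A=40 B=51] avail[A=25 B=41] open={R1,R3,R4,R5,R6,R7,R8,R9}
Step 11: cancel R3 -> on_hand[A=40 B=51] avail[A=28 B=41] open={R1,R4,R5,R6,R7,R8,R9}
Step 12: cancel R4 -> on_hand[A=40 B=51] avail[A=28 B=42] open={R1,R5,R6,R7,R8,R9}
Step 13: cancel R1 -> on_hand[A=40 B=51] avail[A=31 B=42] open={R5,R6,R7,R8,R9}
Step 14: reserve R10 A 6 -> on_hand[A=40 B=51] avail[A=25 B=42] open={R10,R5,R6,R7,R8,R9}
Step 15: reserve R11 A 7 -> on_hand[A=40 B=51] avail[A=18 B=42] open={R10,R11,R5,R6,R7,R8,R9}
Step 16: commit R8 -> on_hand[A=37 B=51] avail[A=18 B=42] open={R10,R11,R5,R6,R7,R9}
Step 17: reserve R12 A 5 -> on_hand[A=37 B=51] avail[A=13 B=42] open={R10,R11,R12,R5,R6,R7,R9}
Step 18: reserve R13 B 2 -> on_hand[A=37 B=51] avail[A=13 B=40] open={R10,R11,R12,R13,R5,R6,R7,R9}
Step 19: commit R13 -> on_hand[A=37 B=49] avail[A=13 B=40] open={R10,R11,R12,R5,R6,R7,R9}
Step 20: cancel R12 -> on_hand[A=37 B=49] avail[A=18 B=40] open={R10,R11,R5,R6,R7,R9}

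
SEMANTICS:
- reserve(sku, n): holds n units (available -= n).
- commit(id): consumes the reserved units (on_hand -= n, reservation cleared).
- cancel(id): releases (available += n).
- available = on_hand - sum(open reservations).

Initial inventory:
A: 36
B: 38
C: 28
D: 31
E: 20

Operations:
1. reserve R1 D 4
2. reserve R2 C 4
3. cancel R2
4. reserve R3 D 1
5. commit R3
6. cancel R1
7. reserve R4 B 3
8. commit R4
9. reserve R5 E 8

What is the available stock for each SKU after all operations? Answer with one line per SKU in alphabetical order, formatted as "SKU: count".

Step 1: reserve R1 D 4 -> on_hand[A=36 B=38 C=28 D=31 E=20] avail[A=36 B=38 C=28 D=27 E=20] open={R1}
Step 2: reserve R2 C 4 -> on_hand[A=36 B=38 C=28 D=31 E=20] avail[A=36 B=38 C=24 D=27 E=20] open={R1,R2}
Step 3: cancel R2 -> on_hand[A=36 B=38 C=28 D=31 E=20] avail[A=36 B=38 C=28 D=27 E=20] open={R1}
Step 4: reserve R3 D 1 -> on_hand[A=36 B=38 C=28 D=31 E=20] avail[A=36 B=38 C=28 D=26 E=20] open={R1,R3}
Step 5: commit R3 -> on_hand[A=36 B=38 C=28 D=30 E=20] avail[A=36 B=38 C=28 D=26 E=20] open={R1}
Step 6: cancel R1 -> on_hand[A=36 B=38 C=28 D=30 E=20] avail[A=36 B=38 C=28 D=30 E=20] open={}
Step 7: reserve R4 B 3 -> on_hand[A=36 B=38 C=28 D=30 E=20] avail[A=36 B=35 C=28 D=30 E=20] open={R4}
Step 8: commit R4 -> on_hand[A=36 B=35 C=28 D=30 E=20] avail[A=36 B=35 C=28 D=30 E=20] open={}
Step 9: reserve R5 E 8 -> on_hand[A=36 B=35 C=28 D=30 E=20] avail[A=36 B=35 C=28 D=30 E=12] open={R5}

Answer: A: 36
B: 35
C: 28
D: 30
E: 12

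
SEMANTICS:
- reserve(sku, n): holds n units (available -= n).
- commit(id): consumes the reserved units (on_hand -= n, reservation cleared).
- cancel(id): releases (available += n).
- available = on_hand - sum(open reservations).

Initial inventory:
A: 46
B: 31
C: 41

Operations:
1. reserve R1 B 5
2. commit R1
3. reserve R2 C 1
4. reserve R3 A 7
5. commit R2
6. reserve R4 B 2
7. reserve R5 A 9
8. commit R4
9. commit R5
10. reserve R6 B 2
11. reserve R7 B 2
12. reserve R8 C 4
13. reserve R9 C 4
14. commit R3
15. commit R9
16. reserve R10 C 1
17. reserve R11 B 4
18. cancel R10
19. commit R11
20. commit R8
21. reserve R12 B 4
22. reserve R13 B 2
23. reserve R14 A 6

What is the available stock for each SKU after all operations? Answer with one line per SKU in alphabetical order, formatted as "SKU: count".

Step 1: reserve R1 B 5 -> on_hand[A=46 B=31 C=41] avail[A=46 B=26 C=41] open={R1}
Step 2: commit R1 -> on_hand[A=46 B=26 C=41] avail[A=46 B=26 C=41] open={}
Step 3: reserve R2 C 1 -> on_hand[A=46 B=26 C=41] avail[A=46 B=26 C=40] open={R2}
Step 4: reserve R3 A 7 -> on_hand[A=46 B=26 C=41] avail[A=39 B=26 C=40] open={R2,R3}
Step 5: commit R2 -> on_hand[A=46 B=26 C=40] avail[A=39 B=26 C=40] open={R3}
Step 6: reserve R4 B 2 -> on_hand[A=46 B=26 C=40] avail[A=39 B=24 C=40] open={R3,R4}
Step 7: reserve R5 A 9 -> on_hand[A=46 B=26 C=40] avail[A=30 B=24 C=40] open={R3,R4,R5}
Step 8: commit R4 -> on_hand[A=46 B=24 C=40] avail[A=30 B=24 C=40] open={R3,R5}
Step 9: commit R5 -> on_hand[A=37 B=24 C=40] avail[A=30 B=24 C=40] open={R3}
Step 10: reserve R6 B 2 -> on_hand[A=37 B=24 C=40] avail[A=30 B=22 C=40] open={R3,R6}
Step 11: reserve R7 B 2 -> on_hand[A=37 B=24 C=40] avail[A=30 B=20 C=40] open={R3,R6,R7}
Step 12: reserve R8 C 4 -> on_hand[A=37 B=24 C=40] avail[A=30 B=20 C=36] open={R3,R6,R7,R8}
Step 13: reserve R9 C 4 -> on_hand[A=37 B=24 C=40] avail[A=30 B=20 C=32] open={R3,R6,R7,R8,R9}
Step 14: commit R3 -> on_hand[A=30 B=24 C=40] avail[A=30 B=20 C=32] open={R6,R7,R8,R9}
Step 15: commit R9 -> on_hand[A=30 B=24 C=36] avail[A=30 B=20 C=32] open={R6,R7,R8}
Step 16: reserve R10 C 1 -> on_hand[A=30 B=24 C=36] avail[A=30 B=20 C=31] open={R10,R6,R7,R8}
Step 17: reserve R11 B 4 -> on_hand[A=30 B=24 C=36] avail[A=30 B=16 C=31] open={R10,R11,R6,R7,R8}
Step 18: cancel R10 -> on_hand[A=30 B=24 C=36] avail[A=30 B=16 C=32] open={R11,R6,R7,R8}
Step 19: commit R11 -> on_hand[A=30 B=20 C=36] avail[A=30 B=16 C=32] open={R6,R7,R8}
Step 20: commit R8 -> on_hand[A=30 B=20 C=32] avail[A=30 B=16 C=32] open={R6,R7}
Step 21: reserve R12 B 4 -> on_hand[A=30 B=20 C=32] avail[A=30 B=12 C=32] open={R12,R6,R7}
Step 22: reserve R13 B 2 -> on_hand[A=30 B=20 C=32] avail[A=30 B=10 C=32] open={R12,R13,R6,R7}
Step 23: reserve R14 A 6 -> on_hand[A=30 B=20 C=32] avail[A=24 B=10 C=32] open={R12,R13,R14,R6,R7}

Answer: A: 24
B: 10
C: 32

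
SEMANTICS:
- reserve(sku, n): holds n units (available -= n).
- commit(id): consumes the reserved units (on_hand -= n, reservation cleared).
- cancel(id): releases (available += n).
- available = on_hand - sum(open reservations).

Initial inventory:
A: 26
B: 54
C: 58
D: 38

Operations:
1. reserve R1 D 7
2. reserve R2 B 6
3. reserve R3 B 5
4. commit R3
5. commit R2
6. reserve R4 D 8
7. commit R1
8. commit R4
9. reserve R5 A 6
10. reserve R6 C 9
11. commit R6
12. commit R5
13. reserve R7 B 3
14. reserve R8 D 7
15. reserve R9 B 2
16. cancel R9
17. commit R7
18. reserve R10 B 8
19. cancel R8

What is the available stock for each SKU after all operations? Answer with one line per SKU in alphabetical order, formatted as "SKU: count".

Answer: A: 20
B: 32
C: 49
D: 23

Derivation:
Step 1: reserve R1 D 7 -> on_hand[A=26 B=54 C=58 D=38] avail[A=26 B=54 C=58 D=31] open={R1}
Step 2: reserve R2 B 6 -> on_hand[A=26 B=54 C=58 D=38] avail[A=26 B=48 C=58 D=31] open={R1,R2}
Step 3: reserve R3 B 5 -> on_hand[A=26 B=54 C=58 D=38] avail[A=26 B=43 C=58 D=31] open={R1,R2,R3}
Step 4: commit R3 -> on_hand[A=26 B=49 C=58 D=38] avail[A=26 B=43 C=58 D=31] open={R1,R2}
Step 5: commit R2 -> on_hand[A=26 B=43 C=58 D=38] avail[A=26 B=43 C=58 D=31] open={R1}
Step 6: reserve R4 D 8 -> on_hand[A=26 B=43 C=58 D=38] avail[A=26 B=43 C=58 D=23] open={R1,R4}
Step 7: commit R1 -> on_hand[A=26 B=43 C=58 D=31] avail[A=26 B=43 C=58 D=23] open={R4}
Step 8: commit R4 -> on_hand[A=26 B=43 C=58 D=23] avail[A=26 B=43 C=58 D=23] open={}
Step 9: reserve R5 A 6 -> on_hand[A=26 B=43 C=58 D=23] avail[A=20 B=43 C=58 D=23] open={R5}
Step 10: reserve R6 C 9 -> on_hand[A=26 B=43 C=58 D=23] avail[A=20 B=43 C=49 D=23] open={R5,R6}
Step 11: commit R6 -> on_hand[A=26 B=43 C=49 D=23] avail[A=20 B=43 C=49 D=23] open={R5}
Step 12: commit R5 -> on_hand[A=20 B=43 C=49 D=23] avail[A=20 B=43 C=49 D=23] open={}
Step 13: reserve R7 B 3 -> on_hand[A=20 B=43 C=49 D=23] avail[A=20 B=40 C=49 D=23] open={R7}
Step 14: reserve R8 D 7 -> on_hand[A=20 B=43 C=49 D=23] avail[A=20 B=40 C=49 D=16] open={R7,R8}
Step 15: reserve R9 B 2 -> on_hand[A=20 B=43 C=49 D=23] avail[A=20 B=38 C=49 D=16] open={R7,R8,R9}
Step 16: cancel R9 -> on_hand[A=20 B=43 C=49 D=23] avail[A=20 B=40 C=49 D=16] open={R7,R8}
Step 17: commit R7 -> on_hand[A=20 B=40 C=49 D=23] avail[A=20 B=40 C=49 D=16] open={R8}
Step 18: reserve R10 B 8 -> on_hand[A=20 B=40 C=49 D=23] avail[A=20 B=32 C=49 D=16] open={R10,R8}
Step 19: cancel R8 -> on_hand[A=20 B=40 C=49 D=23] avail[A=20 B=32 C=49 D=23] open={R10}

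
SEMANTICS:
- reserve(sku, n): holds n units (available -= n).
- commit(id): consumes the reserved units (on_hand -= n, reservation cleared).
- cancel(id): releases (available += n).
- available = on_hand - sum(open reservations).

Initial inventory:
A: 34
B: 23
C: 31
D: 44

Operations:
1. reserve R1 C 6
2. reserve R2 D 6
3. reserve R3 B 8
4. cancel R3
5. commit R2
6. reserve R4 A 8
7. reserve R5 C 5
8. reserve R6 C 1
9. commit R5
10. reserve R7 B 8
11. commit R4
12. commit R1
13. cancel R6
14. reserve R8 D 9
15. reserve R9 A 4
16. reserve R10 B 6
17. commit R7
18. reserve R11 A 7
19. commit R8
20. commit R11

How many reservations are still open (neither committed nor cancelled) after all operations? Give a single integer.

Step 1: reserve R1 C 6 -> on_hand[A=34 B=23 C=31 D=44] avail[A=34 B=23 C=25 D=44] open={R1}
Step 2: reserve R2 D 6 -> on_hand[A=34 B=23 C=31 D=44] avail[A=34 B=23 C=25 D=38] open={R1,R2}
Step 3: reserve R3 B 8 -> on_hand[A=34 B=23 C=31 D=44] avail[A=34 B=15 C=25 D=38] open={R1,R2,R3}
Step 4: cancel R3 -> on_hand[A=34 B=23 C=31 D=44] avail[A=34 B=23 C=25 D=38] open={R1,R2}
Step 5: commit R2 -> on_hand[A=34 B=23 C=31 D=38] avail[A=34 B=23 C=25 D=38] open={R1}
Step 6: reserve R4 A 8 -> on_hand[A=34 B=23 C=31 D=38] avail[A=26 B=23 C=25 D=38] open={R1,R4}
Step 7: reserve R5 C 5 -> on_hand[A=34 B=23 C=31 D=38] avail[A=26 B=23 C=20 D=38] open={R1,R4,R5}
Step 8: reserve R6 C 1 -> on_hand[A=34 B=23 C=31 D=38] avail[A=26 B=23 C=19 D=38] open={R1,R4,R5,R6}
Step 9: commit R5 -> on_hand[A=34 B=23 C=26 D=38] avail[A=26 B=23 C=19 D=38] open={R1,R4,R6}
Step 10: reserve R7 B 8 -> on_hand[A=34 B=23 C=26 D=38] avail[A=26 B=15 C=19 D=38] open={R1,R4,R6,R7}
Step 11: commit R4 -> on_hand[A=26 B=23 C=26 D=38] avail[A=26 B=15 C=19 D=38] open={R1,R6,R7}
Step 12: commit R1 -> on_hand[A=26 B=23 C=20 D=38] avail[A=26 B=15 C=19 D=38] open={R6,R7}
Step 13: cancel R6 -> on_hand[A=26 B=23 C=20 D=38] avail[A=26 B=15 C=20 D=38] open={R7}
Step 14: reserve R8 D 9 -> on_hand[A=26 B=23 C=20 D=38] avail[A=26 B=15 C=20 D=29] open={R7,R8}
Step 15: reserve R9 A 4 -> on_hand[A=26 B=23 C=20 D=38] avail[A=22 B=15 C=20 D=29] open={R7,R8,R9}
Step 16: reserve R10 B 6 -> on_hand[A=26 B=23 C=20 D=38] avail[A=22 B=9 C=20 D=29] open={R10,R7,R8,R9}
Step 17: commit R7 -> on_hand[A=26 B=15 C=20 D=38] avail[A=22 B=9 C=20 D=29] open={R10,R8,R9}
Step 18: reserve R11 A 7 -> on_hand[A=26 B=15 C=20 D=38] avail[A=15 B=9 C=20 D=29] open={R10,R11,R8,R9}
Step 19: commit R8 -> on_hand[A=26 B=15 C=20 D=29] avail[A=15 B=9 C=20 D=29] open={R10,R11,R9}
Step 20: commit R11 -> on_hand[A=19 B=15 C=20 D=29] avail[A=15 B=9 C=20 D=29] open={R10,R9}
Open reservations: ['R10', 'R9'] -> 2

Answer: 2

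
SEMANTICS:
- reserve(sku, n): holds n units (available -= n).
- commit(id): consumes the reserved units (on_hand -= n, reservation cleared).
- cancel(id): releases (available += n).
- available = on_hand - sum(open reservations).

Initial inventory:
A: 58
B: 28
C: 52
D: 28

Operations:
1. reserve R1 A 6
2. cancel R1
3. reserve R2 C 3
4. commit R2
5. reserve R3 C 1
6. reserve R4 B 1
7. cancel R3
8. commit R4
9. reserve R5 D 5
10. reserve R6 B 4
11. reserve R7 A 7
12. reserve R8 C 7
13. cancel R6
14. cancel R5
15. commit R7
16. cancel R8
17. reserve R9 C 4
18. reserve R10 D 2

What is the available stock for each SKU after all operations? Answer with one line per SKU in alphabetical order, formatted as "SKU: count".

Answer: A: 51
B: 27
C: 45
D: 26

Derivation:
Step 1: reserve R1 A 6 -> on_hand[A=58 B=28 C=52 D=28] avail[A=52 B=28 C=52 D=28] open={R1}
Step 2: cancel R1 -> on_hand[A=58 B=28 C=52 D=28] avail[A=58 B=28 C=52 D=28] open={}
Step 3: reserve R2 C 3 -> on_hand[A=58 B=28 C=52 D=28] avail[A=58 B=28 C=49 D=28] open={R2}
Step 4: commit R2 -> on_hand[A=58 B=28 C=49 D=28] avail[A=58 B=28 C=49 D=28] open={}
Step 5: reserve R3 C 1 -> on_hand[A=58 B=28 C=49 D=28] avail[A=58 B=28 C=48 D=28] open={R3}
Step 6: reserve R4 B 1 -> on_hand[A=58 B=28 C=49 D=28] avail[A=58 B=27 C=48 D=28] open={R3,R4}
Step 7: cancel R3 -> on_hand[A=58 B=28 C=49 D=28] avail[A=58 B=27 C=49 D=28] open={R4}
Step 8: commit R4 -> on_hand[A=58 B=27 C=49 D=28] avail[A=58 B=27 C=49 D=28] open={}
Step 9: reserve R5 D 5 -> on_hand[A=58 B=27 C=49 D=28] avail[A=58 B=27 C=49 D=23] open={R5}
Step 10: reserve R6 B 4 -> on_hand[A=58 B=27 C=49 D=28] avail[A=58 B=23 C=49 D=23] open={R5,R6}
Step 11: reserve R7 A 7 -> on_hand[A=58 B=27 C=49 D=28] avail[A=51 B=23 C=49 D=23] open={R5,R6,R7}
Step 12: reserve R8 C 7 -> on_hand[A=58 B=27 C=49 D=28] avail[A=51 B=23 C=42 D=23] open={R5,R6,R7,R8}
Step 13: cancel R6 -> on_hand[A=58 B=27 C=49 D=28] avail[A=51 B=27 C=42 D=23] open={R5,R7,R8}
Step 14: cancel R5 -> on_hand[A=58 B=27 C=49 D=28] avail[A=51 B=27 C=42 D=28] open={R7,R8}
Step 15: commit R7 -> on_hand[A=51 B=27 C=49 D=28] avail[A=51 B=27 C=42 D=28] open={R8}
Step 16: cancel R8 -> on_hand[A=51 B=27 C=49 D=28] avail[A=51 B=27 C=49 D=28] open={}
Step 17: reserve R9 C 4 -> on_hand[A=51 B=27 C=49 D=28] avail[A=51 B=27 C=45 D=28] open={R9}
Step 18: reserve R10 D 2 -> on_hand[A=51 B=27 C=49 D=28] avail[A=51 B=27 C=45 D=26] open={R10,R9}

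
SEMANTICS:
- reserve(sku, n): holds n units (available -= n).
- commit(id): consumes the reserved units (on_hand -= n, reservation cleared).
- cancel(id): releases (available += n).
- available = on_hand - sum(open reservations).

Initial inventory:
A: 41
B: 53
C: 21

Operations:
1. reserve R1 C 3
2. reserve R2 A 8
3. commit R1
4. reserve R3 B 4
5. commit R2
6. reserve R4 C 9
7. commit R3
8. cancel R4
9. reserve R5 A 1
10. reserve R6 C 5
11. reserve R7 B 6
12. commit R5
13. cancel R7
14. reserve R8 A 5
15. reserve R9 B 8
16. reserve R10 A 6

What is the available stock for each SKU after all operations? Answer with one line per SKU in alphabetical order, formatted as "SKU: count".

Answer: A: 21
B: 41
C: 13

Derivation:
Step 1: reserve R1 C 3 -> on_hand[A=41 B=53 C=21] avail[A=41 B=53 C=18] open={R1}
Step 2: reserve R2 A 8 -> on_hand[A=41 B=53 C=21] avail[A=33 B=53 C=18] open={R1,R2}
Step 3: commit R1 -> on_hand[A=41 B=53 C=18] avail[A=33 B=53 C=18] open={R2}
Step 4: reserve R3 B 4 -> on_hand[A=41 B=53 C=18] avail[A=33 B=49 C=18] open={R2,R3}
Step 5: commit R2 -> on_hand[A=33 B=53 C=18] avail[A=33 B=49 C=18] open={R3}
Step 6: reserve R4 C 9 -> on_hand[A=33 B=53 C=18] avail[A=33 B=49 C=9] open={R3,R4}
Step 7: commit R3 -> on_hand[A=33 B=49 C=18] avail[A=33 B=49 C=9] open={R4}
Step 8: cancel R4 -> on_hand[A=33 B=49 C=18] avail[A=33 B=49 C=18] open={}
Step 9: reserve R5 A 1 -> on_hand[A=33 B=49 C=18] avail[A=32 B=49 C=18] open={R5}
Step 10: reserve R6 C 5 -> on_hand[A=33 B=49 C=18] avail[A=32 B=49 C=13] open={R5,R6}
Step 11: reserve R7 B 6 -> on_hand[A=33 B=49 C=18] avail[A=32 B=43 C=13] open={R5,R6,R7}
Step 12: commit R5 -> on_hand[A=32 B=49 C=18] avail[A=32 B=43 C=13] open={R6,R7}
Step 13: cancel R7 -> on_hand[A=32 B=49 C=18] avail[A=32 B=49 C=13] open={R6}
Step 14: reserve R8 A 5 -> on_hand[A=32 B=49 C=18] avail[A=27 B=49 C=13] open={R6,R8}
Step 15: reserve R9 B 8 -> on_hand[A=32 B=49 C=18] avail[A=27 B=41 C=13] open={R6,R8,R9}
Step 16: reserve R10 A 6 -> on_hand[A=32 B=49 C=18] avail[A=21 B=41 C=13] open={R10,R6,R8,R9}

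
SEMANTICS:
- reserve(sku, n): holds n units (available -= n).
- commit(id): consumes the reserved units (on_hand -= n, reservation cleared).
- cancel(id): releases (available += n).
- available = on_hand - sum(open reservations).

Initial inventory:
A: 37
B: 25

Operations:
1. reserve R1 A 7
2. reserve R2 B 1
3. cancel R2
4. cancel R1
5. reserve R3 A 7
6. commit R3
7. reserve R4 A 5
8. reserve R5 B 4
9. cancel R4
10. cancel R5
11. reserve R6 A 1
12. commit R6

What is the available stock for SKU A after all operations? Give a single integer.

Step 1: reserve R1 A 7 -> on_hand[A=37 B=25] avail[A=30 B=25] open={R1}
Step 2: reserve R2 B 1 -> on_hand[A=37 B=25] avail[A=30 B=24] open={R1,R2}
Step 3: cancel R2 -> on_hand[A=37 B=25] avail[A=30 B=25] open={R1}
Step 4: cancel R1 -> on_hand[A=37 B=25] avail[A=37 B=25] open={}
Step 5: reserve R3 A 7 -> on_hand[A=37 B=25] avail[A=30 B=25] open={R3}
Step 6: commit R3 -> on_hand[A=30 B=25] avail[A=30 B=25] open={}
Step 7: reserve R4 A 5 -> on_hand[A=30 B=25] avail[A=25 B=25] open={R4}
Step 8: reserve R5 B 4 -> on_hand[A=30 B=25] avail[A=25 B=21] open={R4,R5}
Step 9: cancel R4 -> on_hand[A=30 B=25] avail[A=30 B=21] open={R5}
Step 10: cancel R5 -> on_hand[A=30 B=25] avail[A=30 B=25] open={}
Step 11: reserve R6 A 1 -> on_hand[A=30 B=25] avail[A=29 B=25] open={R6}
Step 12: commit R6 -> on_hand[A=29 B=25] avail[A=29 B=25] open={}
Final available[A] = 29

Answer: 29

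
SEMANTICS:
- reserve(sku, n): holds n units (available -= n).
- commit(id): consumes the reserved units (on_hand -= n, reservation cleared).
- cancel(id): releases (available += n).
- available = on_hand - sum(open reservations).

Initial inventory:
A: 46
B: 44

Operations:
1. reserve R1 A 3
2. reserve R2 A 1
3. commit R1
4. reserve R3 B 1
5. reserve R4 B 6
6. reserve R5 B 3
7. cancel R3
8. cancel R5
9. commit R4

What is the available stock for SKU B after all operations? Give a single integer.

Step 1: reserve R1 A 3 -> on_hand[A=46 B=44] avail[A=43 B=44] open={R1}
Step 2: reserve R2 A 1 -> on_hand[A=46 B=44] avail[A=42 B=44] open={R1,R2}
Step 3: commit R1 -> on_hand[A=43 B=44] avail[A=42 B=44] open={R2}
Step 4: reserve R3 B 1 -> on_hand[A=43 B=44] avail[A=42 B=43] open={R2,R3}
Step 5: reserve R4 B 6 -> on_hand[A=43 B=44] avail[A=42 B=37] open={R2,R3,R4}
Step 6: reserve R5 B 3 -> on_hand[A=43 B=44] avail[A=42 B=34] open={R2,R3,R4,R5}
Step 7: cancel R3 -> on_hand[A=43 B=44] avail[A=42 B=35] open={R2,R4,R5}
Step 8: cancel R5 -> on_hand[A=43 B=44] avail[A=42 B=38] open={R2,R4}
Step 9: commit R4 -> on_hand[A=43 B=38] avail[A=42 B=38] open={R2}
Final available[B] = 38

Answer: 38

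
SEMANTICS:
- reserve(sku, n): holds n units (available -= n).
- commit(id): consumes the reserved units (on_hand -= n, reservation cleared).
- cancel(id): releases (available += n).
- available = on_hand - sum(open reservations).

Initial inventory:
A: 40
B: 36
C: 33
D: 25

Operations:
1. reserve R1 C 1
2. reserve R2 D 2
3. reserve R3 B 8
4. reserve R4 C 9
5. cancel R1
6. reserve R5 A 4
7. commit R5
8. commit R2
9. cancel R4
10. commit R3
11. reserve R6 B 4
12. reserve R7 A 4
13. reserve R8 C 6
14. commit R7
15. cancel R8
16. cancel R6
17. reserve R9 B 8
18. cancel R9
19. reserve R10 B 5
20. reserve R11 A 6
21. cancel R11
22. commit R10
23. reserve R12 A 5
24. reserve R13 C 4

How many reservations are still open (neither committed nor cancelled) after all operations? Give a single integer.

Answer: 2

Derivation:
Step 1: reserve R1 C 1 -> on_hand[A=40 B=36 C=33 D=25] avail[A=40 B=36 C=32 D=25] open={R1}
Step 2: reserve R2 D 2 -> on_hand[A=40 B=36 C=33 D=25] avail[A=40 B=36 C=32 D=23] open={R1,R2}
Step 3: reserve R3 B 8 -> on_hand[A=40 B=36 C=33 D=25] avail[A=40 B=28 C=32 D=23] open={R1,R2,R3}
Step 4: reserve R4 C 9 -> on_hand[A=40 B=36 C=33 D=25] avail[A=40 B=28 C=23 D=23] open={R1,R2,R3,R4}
Step 5: cancel R1 -> on_hand[A=40 B=36 C=33 D=25] avail[A=40 B=28 C=24 D=23] open={R2,R3,R4}
Step 6: reserve R5 A 4 -> on_hand[A=40 B=36 C=33 D=25] avail[A=36 B=28 C=24 D=23] open={R2,R3,R4,R5}
Step 7: commit R5 -> on_hand[A=36 B=36 C=33 D=25] avail[A=36 B=28 C=24 D=23] open={R2,R3,R4}
Step 8: commit R2 -> on_hand[A=36 B=36 C=33 D=23] avail[A=36 B=28 C=24 D=23] open={R3,R4}
Step 9: cancel R4 -> on_hand[A=36 B=36 C=33 D=23] avail[A=36 B=28 C=33 D=23] open={R3}
Step 10: commit R3 -> on_hand[A=36 B=28 C=33 D=23] avail[A=36 B=28 C=33 D=23] open={}
Step 11: reserve R6 B 4 -> on_hand[A=36 B=28 C=33 D=23] avail[A=36 B=24 C=33 D=23] open={R6}
Step 12: reserve R7 A 4 -> on_hand[A=36 B=28 C=33 D=23] avail[A=32 B=24 C=33 D=23] open={R6,R7}
Step 13: reserve R8 C 6 -> on_hand[A=36 B=28 C=33 D=23] avail[A=32 B=24 C=27 D=23] open={R6,R7,R8}
Step 14: commit R7 -> on_hand[A=32 B=28 C=33 D=23] avail[A=32 B=24 C=27 D=23] open={R6,R8}
Step 15: cancel R8 -> on_hand[A=32 B=28 C=33 D=23] avail[A=32 B=24 C=33 D=23] open={R6}
Step 16: cancel R6 -> on_hand[A=32 B=28 C=33 D=23] avail[A=32 B=28 C=33 D=23] open={}
Step 17: reserve R9 B 8 -> on_hand[A=32 B=28 C=33 D=23] avail[A=32 B=20 C=33 D=23] open={R9}
Step 18: cancel R9 -> on_hand[A=32 B=28 C=33 D=23] avail[A=32 B=28 C=33 D=23] open={}
Step 19: reserve R10 B 5 -> on_hand[A=32 B=28 C=33 D=23] avail[A=32 B=23 C=33 D=23] open={R10}
Step 20: reserve R11 A 6 -> on_hand[A=32 B=28 C=33 D=23] avail[A=26 B=23 C=33 D=23] open={R10,R11}
Step 21: cancel R11 -> on_hand[A=32 B=28 C=33 D=23] avail[A=32 B=23 C=33 D=23] open={R10}
Step 22: commit R10 -> on_hand[A=32 B=23 C=33 D=23] avail[A=32 B=23 C=33 D=23] open={}
Step 23: reserve R12 A 5 -> on_hand[A=32 B=23 C=33 D=23] avail[A=27 B=23 C=33 D=23] open={R12}
Step 24: reserve R13 C 4 -> on_hand[A=32 B=23 C=33 D=23] avail[A=27 B=23 C=29 D=23] open={R12,R13}
Open reservations: ['R12', 'R13'] -> 2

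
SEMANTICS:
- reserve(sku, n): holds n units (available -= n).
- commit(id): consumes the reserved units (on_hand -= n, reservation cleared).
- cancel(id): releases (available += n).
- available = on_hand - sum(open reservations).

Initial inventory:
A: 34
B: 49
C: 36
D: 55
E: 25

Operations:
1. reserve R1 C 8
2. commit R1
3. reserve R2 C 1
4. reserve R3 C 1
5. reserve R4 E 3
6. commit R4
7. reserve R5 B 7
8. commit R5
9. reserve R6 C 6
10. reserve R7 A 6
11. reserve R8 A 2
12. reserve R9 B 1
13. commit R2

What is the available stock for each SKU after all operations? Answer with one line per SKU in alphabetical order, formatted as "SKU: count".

Answer: A: 26
B: 41
C: 20
D: 55
E: 22

Derivation:
Step 1: reserve R1 C 8 -> on_hand[A=34 B=49 C=36 D=55 E=25] avail[A=34 B=49 C=28 D=55 E=25] open={R1}
Step 2: commit R1 -> on_hand[A=34 B=49 C=28 D=55 E=25] avail[A=34 B=49 C=28 D=55 E=25] open={}
Step 3: reserve R2 C 1 -> on_hand[A=34 B=49 C=28 D=55 E=25] avail[A=34 B=49 C=27 D=55 E=25] open={R2}
Step 4: reserve R3 C 1 -> on_hand[A=34 B=49 C=28 D=55 E=25] avail[A=34 B=49 C=26 D=55 E=25] open={R2,R3}
Step 5: reserve R4 E 3 -> on_hand[A=34 B=49 C=28 D=55 E=25] avail[A=34 B=49 C=26 D=55 E=22] open={R2,R3,R4}
Step 6: commit R4 -> on_hand[A=34 B=49 C=28 D=55 E=22] avail[A=34 B=49 C=26 D=55 E=22] open={R2,R3}
Step 7: reserve R5 B 7 -> on_hand[A=34 B=49 C=28 D=55 E=22] avail[A=34 B=42 C=26 D=55 E=22] open={R2,R3,R5}
Step 8: commit R5 -> on_hand[A=34 B=42 C=28 D=55 E=22] avail[A=34 B=42 C=26 D=55 E=22] open={R2,R3}
Step 9: reserve R6 C 6 -> on_hand[A=34 B=42 C=28 D=55 E=22] avail[A=34 B=42 C=20 D=55 E=22] open={R2,R3,R6}
Step 10: reserve R7 A 6 -> on_hand[A=34 B=42 C=28 D=55 E=22] avail[A=28 B=42 C=20 D=55 E=22] open={R2,R3,R6,R7}
Step 11: reserve R8 A 2 -> on_hand[A=34 B=42 C=28 D=55 E=22] avail[A=26 B=42 C=20 D=55 E=22] open={R2,R3,R6,R7,R8}
Step 12: reserve R9 B 1 -> on_hand[A=34 B=42 C=28 D=55 E=22] avail[A=26 B=41 C=20 D=55 E=22] open={R2,R3,R6,R7,R8,R9}
Step 13: commit R2 -> on_hand[A=34 B=42 C=27 D=55 E=22] avail[A=26 B=41 C=20 D=55 E=22] open={R3,R6,R7,R8,R9}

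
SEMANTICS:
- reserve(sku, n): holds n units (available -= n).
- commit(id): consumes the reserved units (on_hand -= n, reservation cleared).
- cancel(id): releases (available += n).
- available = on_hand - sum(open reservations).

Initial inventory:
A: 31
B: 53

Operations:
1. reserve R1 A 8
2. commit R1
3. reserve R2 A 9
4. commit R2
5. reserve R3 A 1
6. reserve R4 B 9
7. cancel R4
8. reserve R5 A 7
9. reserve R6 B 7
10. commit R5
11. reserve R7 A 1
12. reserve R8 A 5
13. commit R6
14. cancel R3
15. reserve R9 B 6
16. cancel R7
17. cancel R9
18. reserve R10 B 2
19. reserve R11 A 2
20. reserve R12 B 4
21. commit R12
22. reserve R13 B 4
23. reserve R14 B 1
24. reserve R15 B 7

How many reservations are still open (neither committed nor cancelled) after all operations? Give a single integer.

Answer: 6

Derivation:
Step 1: reserve R1 A 8 -> on_hand[A=31 B=53] avail[A=23 B=53] open={R1}
Step 2: commit R1 -> on_hand[A=23 B=53] avail[A=23 B=53] open={}
Step 3: reserve R2 A 9 -> on_hand[A=23 B=53] avail[A=14 B=53] open={R2}
Step 4: commit R2 -> on_hand[A=14 B=53] avail[A=14 B=53] open={}
Step 5: reserve R3 A 1 -> on_hand[A=14 B=53] avail[A=13 B=53] open={R3}
Step 6: reserve R4 B 9 -> on_hand[A=14 B=53] avail[A=13 B=44] open={R3,R4}
Step 7: cancel R4 -> on_hand[A=14 B=53] avail[A=13 B=53] open={R3}
Step 8: reserve R5 A 7 -> on_hand[A=14 B=53] avail[A=6 B=53] open={R3,R5}
Step 9: reserve R6 B 7 -> on_hand[A=14 B=53] avail[A=6 B=46] open={R3,R5,R6}
Step 10: commit R5 -> on_hand[A=7 B=53] avail[A=6 B=46] open={R3,R6}
Step 11: reserve R7 A 1 -> on_hand[A=7 B=53] avail[A=5 B=46] open={R3,R6,R7}
Step 12: reserve R8 A 5 -> on_hand[A=7 B=53] avail[A=0 B=46] open={R3,R6,R7,R8}
Step 13: commit R6 -> on_hand[A=7 B=46] avail[A=0 B=46] open={R3,R7,R8}
Step 14: cancel R3 -> on_hand[A=7 B=46] avail[A=1 B=46] open={R7,R8}
Step 15: reserve R9 B 6 -> on_hand[A=7 B=46] avail[A=1 B=40] open={R7,R8,R9}
Step 16: cancel R7 -> on_hand[A=7 B=46] avail[A=2 B=40] open={R8,R9}
Step 17: cancel R9 -> on_hand[A=7 B=46] avail[A=2 B=46] open={R8}
Step 18: reserve R10 B 2 -> on_hand[A=7 B=46] avail[A=2 B=44] open={R10,R8}
Step 19: reserve R11 A 2 -> on_hand[A=7 B=46] avail[A=0 B=44] open={R10,R11,R8}
Step 20: reserve R12 B 4 -> on_hand[A=7 B=46] avail[A=0 B=40] open={R10,R11,R12,R8}
Step 21: commit R12 -> on_hand[A=7 B=42] avail[A=0 B=40] open={R10,R11,R8}
Step 22: reserve R13 B 4 -> on_hand[A=7 B=42] avail[A=0 B=36] open={R10,R11,R13,R8}
Step 23: reserve R14 B 1 -> on_hand[A=7 B=42] avail[A=0 B=35] open={R10,R11,R13,R14,R8}
Step 24: reserve R15 B 7 -> on_hand[A=7 B=42] avail[A=0 B=28] open={R10,R11,R13,R14,R15,R8}
Open reservations: ['R10', 'R11', 'R13', 'R14', 'R15', 'R8'] -> 6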